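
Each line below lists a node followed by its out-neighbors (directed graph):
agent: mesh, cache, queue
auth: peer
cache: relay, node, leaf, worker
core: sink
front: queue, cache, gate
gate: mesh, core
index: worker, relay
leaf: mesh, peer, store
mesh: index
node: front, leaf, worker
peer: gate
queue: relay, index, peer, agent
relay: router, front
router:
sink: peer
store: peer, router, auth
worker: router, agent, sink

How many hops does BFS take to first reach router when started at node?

Level 0: node
Level 1: front, leaf, worker
Level 2: agent, cache, gate, mesh, peer, queue, router, sink, store
Level 3: auth, core, index, relay
router first appears at level 2.

2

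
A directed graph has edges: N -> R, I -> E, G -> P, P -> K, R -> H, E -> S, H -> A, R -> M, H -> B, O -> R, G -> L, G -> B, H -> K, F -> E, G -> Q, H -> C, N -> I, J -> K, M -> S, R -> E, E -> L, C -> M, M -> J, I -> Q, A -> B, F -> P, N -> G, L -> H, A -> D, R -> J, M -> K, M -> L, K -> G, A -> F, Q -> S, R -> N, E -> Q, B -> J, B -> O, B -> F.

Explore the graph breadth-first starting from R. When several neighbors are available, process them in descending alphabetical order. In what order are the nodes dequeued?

R, N, M, J, H, E, I, G, S, L, K, C, B, A, Q, P, O, F, D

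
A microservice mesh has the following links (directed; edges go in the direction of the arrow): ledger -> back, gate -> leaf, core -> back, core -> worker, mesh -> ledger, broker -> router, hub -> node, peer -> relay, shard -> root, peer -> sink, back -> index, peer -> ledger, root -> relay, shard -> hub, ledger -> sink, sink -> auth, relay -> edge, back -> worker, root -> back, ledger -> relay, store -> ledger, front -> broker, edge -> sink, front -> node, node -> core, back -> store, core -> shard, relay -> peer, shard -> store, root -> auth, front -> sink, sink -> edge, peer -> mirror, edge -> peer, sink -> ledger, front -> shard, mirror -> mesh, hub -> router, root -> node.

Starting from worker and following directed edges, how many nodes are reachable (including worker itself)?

1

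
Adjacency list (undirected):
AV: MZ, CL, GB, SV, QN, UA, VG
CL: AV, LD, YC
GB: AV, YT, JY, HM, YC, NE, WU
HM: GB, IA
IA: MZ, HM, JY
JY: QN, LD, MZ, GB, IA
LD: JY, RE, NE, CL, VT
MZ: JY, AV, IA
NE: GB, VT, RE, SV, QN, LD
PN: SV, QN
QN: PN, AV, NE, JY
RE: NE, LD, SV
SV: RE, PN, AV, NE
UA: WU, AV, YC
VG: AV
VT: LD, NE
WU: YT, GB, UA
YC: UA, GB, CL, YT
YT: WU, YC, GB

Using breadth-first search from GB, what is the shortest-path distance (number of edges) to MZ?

2

Level 0: GB
Level 1: AV, HM, JY, NE, WU, YC, YT
Level 2: CL, IA, LD, MZ, QN, RE, SV, UA, VG, VT
Level 3: PN
MZ first appears at level 2.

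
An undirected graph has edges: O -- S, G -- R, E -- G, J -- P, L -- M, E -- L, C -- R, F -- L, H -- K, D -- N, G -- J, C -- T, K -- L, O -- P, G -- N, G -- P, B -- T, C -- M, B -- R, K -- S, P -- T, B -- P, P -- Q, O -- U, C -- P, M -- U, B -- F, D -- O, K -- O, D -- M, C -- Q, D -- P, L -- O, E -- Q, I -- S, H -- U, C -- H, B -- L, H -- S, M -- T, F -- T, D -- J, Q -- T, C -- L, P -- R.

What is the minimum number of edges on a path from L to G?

2

Level 0: L
Level 1: B, C, E, F, K, M, O
Level 2: D, G, H, P, Q, R, S, T, U
Level 3: I, J, N
G first appears at level 2.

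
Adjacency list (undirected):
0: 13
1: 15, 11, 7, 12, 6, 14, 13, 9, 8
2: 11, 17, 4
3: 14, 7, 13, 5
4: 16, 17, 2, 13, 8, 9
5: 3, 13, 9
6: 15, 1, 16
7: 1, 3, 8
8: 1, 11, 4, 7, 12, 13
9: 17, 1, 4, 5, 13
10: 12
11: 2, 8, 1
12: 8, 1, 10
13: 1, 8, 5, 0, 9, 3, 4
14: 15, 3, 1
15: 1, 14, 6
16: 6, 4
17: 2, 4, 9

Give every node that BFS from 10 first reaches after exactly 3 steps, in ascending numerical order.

4, 6, 7, 9, 11, 13, 14, 15

Level 0: 10
Level 1: 12
Level 2: 1, 8
Level 3: 4, 6, 7, 9, 11, 13, 14, 15
Level 4: 0, 2, 3, 5, 16, 17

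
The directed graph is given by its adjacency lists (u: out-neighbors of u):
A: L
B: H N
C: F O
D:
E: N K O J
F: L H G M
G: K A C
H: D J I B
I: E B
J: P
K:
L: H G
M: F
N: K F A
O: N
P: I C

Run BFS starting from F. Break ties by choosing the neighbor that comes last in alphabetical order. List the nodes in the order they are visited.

Visit F; enqueue M, L, H, G → queue [M, L, H, G]
Visit M → queue [L, H, G]
Visit L → queue [H, G]
Visit H; enqueue J, I, D, B → queue [G, J, I, D, B]
Visit G; enqueue K, C, A → queue [J, I, D, B, K, C, A]
Visit J; enqueue P → queue [I, D, B, K, C, A, P]
Visit I; enqueue E → queue [D, B, K, C, A, P, E]
Visit D → queue [B, K, C, A, P, E]
Visit B; enqueue N → queue [K, C, A, P, E, N]
Visit K → queue [C, A, P, E, N]
Visit C; enqueue O → queue [A, P, E, N, O]
Visit A → queue [P, E, N, O]
Visit P → queue [E, N, O]
Visit E → queue [N, O]
Visit N → queue [O]
Visit O → queue []

F M L H G J I D B K C A P E N O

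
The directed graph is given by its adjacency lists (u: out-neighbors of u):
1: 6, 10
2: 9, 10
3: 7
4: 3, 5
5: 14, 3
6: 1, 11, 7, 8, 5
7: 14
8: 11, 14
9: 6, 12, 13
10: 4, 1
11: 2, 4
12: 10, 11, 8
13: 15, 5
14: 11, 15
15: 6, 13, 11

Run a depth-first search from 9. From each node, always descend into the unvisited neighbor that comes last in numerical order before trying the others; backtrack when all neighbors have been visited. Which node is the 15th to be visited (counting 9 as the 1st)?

12

Visit 9
9 → 13
13 → 15
15 → 11
11 → 4
4 → 5
5 → 14
5 → 3
3 → 7
11 → 2
2 → 10
10 → 1
1 → 6
6 → 8
9 → 12

Visit order: 9, 13, 15, 11, 4, 5, 14, 3, 7, 2, 10, 1, 6, 8, 12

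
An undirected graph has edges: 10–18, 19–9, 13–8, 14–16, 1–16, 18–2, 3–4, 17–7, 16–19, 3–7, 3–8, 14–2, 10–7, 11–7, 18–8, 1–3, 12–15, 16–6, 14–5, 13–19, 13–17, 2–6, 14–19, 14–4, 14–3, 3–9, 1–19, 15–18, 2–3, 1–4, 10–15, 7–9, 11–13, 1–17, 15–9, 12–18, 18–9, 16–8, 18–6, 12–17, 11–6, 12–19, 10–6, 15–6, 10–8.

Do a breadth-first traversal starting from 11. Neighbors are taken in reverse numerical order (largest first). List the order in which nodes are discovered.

11, 13, 7, 6, 19, 17, 8, 10, 9, 3, 18, 16, 15, 2, 14, 12, 1, 4, 5

Visit 11; enqueue 13, 7, 6 → queue [13, 7, 6]
Visit 13; enqueue 19, 17, 8 → queue [7, 6, 19, 17, 8]
Visit 7; enqueue 10, 9, 3 → queue [6, 19, 17, 8, 10, 9, 3]
Visit 6; enqueue 18, 16, 15, 2 → queue [19, 17, 8, 10, 9, 3, 18, 16, 15, 2]
Visit 19; enqueue 14, 12, 1 → queue [17, 8, 10, 9, 3, 18, 16, 15, 2, 14, 12, 1]
Visit 17 → queue [8, 10, 9, 3, 18, 16, 15, 2, 14, 12, 1]
Visit 8 → queue [10, 9, 3, 18, 16, 15, 2, 14, 12, 1]
Visit 10 → queue [9, 3, 18, 16, 15, 2, 14, 12, 1]
Visit 9 → queue [3, 18, 16, 15, 2, 14, 12, 1]
Visit 3; enqueue 4 → queue [18, 16, 15, 2, 14, 12, 1, 4]
Visit 18 → queue [16, 15, 2, 14, 12, 1, 4]
Visit 16 → queue [15, 2, 14, 12, 1, 4]
Visit 15 → queue [2, 14, 12, 1, 4]
Visit 2 → queue [14, 12, 1, 4]
Visit 14; enqueue 5 → queue [12, 1, 4, 5]
Visit 12 → queue [1, 4, 5]
Visit 1 → queue [4, 5]
Visit 4 → queue [5]
Visit 5 → queue []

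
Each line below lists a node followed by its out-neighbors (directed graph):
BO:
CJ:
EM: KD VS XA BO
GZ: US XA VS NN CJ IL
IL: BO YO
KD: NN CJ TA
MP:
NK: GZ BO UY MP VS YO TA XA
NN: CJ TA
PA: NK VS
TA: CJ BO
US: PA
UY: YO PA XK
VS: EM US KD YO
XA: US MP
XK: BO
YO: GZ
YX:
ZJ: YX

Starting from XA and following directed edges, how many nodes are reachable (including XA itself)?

17

BFS from XA visits: XA, US, MP, PA, NK, VS, GZ, BO, UY, YO, TA, EM, KD, NN, CJ, IL, XK
Reachable nodes: 17 of 19 total.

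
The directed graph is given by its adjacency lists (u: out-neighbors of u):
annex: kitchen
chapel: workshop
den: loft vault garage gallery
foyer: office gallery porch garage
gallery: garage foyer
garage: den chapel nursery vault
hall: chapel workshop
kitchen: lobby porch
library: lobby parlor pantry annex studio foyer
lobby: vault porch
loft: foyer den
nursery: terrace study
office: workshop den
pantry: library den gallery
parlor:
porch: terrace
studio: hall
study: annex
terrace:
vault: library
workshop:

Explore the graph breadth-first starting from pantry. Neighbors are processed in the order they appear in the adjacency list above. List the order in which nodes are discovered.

Visit pantry; enqueue library, den, gallery → queue [library, den, gallery]
Visit library; enqueue lobby, parlor, annex, studio, foyer → queue [den, gallery, lobby, parlor, annex, studio, foyer]
Visit den; enqueue loft, vault, garage → queue [gallery, lobby, parlor, annex, studio, foyer, loft, vault, garage]
Visit gallery → queue [lobby, parlor, annex, studio, foyer, loft, vault, garage]
Visit lobby; enqueue porch → queue [parlor, annex, studio, foyer, loft, vault, garage, porch]
Visit parlor → queue [annex, studio, foyer, loft, vault, garage, porch]
Visit annex; enqueue kitchen → queue [studio, foyer, loft, vault, garage, porch, kitchen]
Visit studio; enqueue hall → queue [foyer, loft, vault, garage, porch, kitchen, hall]
Visit foyer; enqueue office → queue [loft, vault, garage, porch, kitchen, hall, office]
Visit loft → queue [vault, garage, porch, kitchen, hall, office]
Visit vault → queue [garage, porch, kitchen, hall, office]
Visit garage; enqueue chapel, nursery → queue [porch, kitchen, hall, office, chapel, nursery]
Visit porch; enqueue terrace → queue [kitchen, hall, office, chapel, nursery, terrace]
Visit kitchen → queue [hall, office, chapel, nursery, terrace]
Visit hall; enqueue workshop → queue [office, chapel, nursery, terrace, workshop]
Visit office → queue [chapel, nursery, terrace, workshop]
Visit chapel → queue [nursery, terrace, workshop]
Visit nursery; enqueue study → queue [terrace, workshop, study]
Visit terrace → queue [workshop, study]
Visit workshop → queue [study]
Visit study → queue []

pantry library den gallery lobby parlor annex studio foyer loft vault garage porch kitchen hall office chapel nursery terrace workshop study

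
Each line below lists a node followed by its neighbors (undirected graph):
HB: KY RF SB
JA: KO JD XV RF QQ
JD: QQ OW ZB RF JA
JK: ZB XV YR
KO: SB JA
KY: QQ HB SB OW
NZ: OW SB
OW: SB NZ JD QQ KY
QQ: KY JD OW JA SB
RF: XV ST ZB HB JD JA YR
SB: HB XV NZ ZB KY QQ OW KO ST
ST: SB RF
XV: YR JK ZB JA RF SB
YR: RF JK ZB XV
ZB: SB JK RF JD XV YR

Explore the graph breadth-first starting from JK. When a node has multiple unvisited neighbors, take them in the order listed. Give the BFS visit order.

JK, ZB, XV, YR, SB, RF, JD, JA, HB, NZ, KY, QQ, OW, KO, ST

Visit JK; enqueue ZB, XV, YR → queue [ZB, XV, YR]
Visit ZB; enqueue SB, RF, JD → queue [XV, YR, SB, RF, JD]
Visit XV; enqueue JA → queue [YR, SB, RF, JD, JA]
Visit YR → queue [SB, RF, JD, JA]
Visit SB; enqueue HB, NZ, KY, QQ, OW, KO, ST → queue [RF, JD, JA, HB, NZ, KY, QQ, OW, KO, ST]
Visit RF → queue [JD, JA, HB, NZ, KY, QQ, OW, KO, ST]
Visit JD → queue [JA, HB, NZ, KY, QQ, OW, KO, ST]
Visit JA → queue [HB, NZ, KY, QQ, OW, KO, ST]
Visit HB → queue [NZ, KY, QQ, OW, KO, ST]
Visit NZ → queue [KY, QQ, OW, KO, ST]
Visit KY → queue [QQ, OW, KO, ST]
Visit QQ → queue [OW, KO, ST]
Visit OW → queue [KO, ST]
Visit KO → queue [ST]
Visit ST → queue []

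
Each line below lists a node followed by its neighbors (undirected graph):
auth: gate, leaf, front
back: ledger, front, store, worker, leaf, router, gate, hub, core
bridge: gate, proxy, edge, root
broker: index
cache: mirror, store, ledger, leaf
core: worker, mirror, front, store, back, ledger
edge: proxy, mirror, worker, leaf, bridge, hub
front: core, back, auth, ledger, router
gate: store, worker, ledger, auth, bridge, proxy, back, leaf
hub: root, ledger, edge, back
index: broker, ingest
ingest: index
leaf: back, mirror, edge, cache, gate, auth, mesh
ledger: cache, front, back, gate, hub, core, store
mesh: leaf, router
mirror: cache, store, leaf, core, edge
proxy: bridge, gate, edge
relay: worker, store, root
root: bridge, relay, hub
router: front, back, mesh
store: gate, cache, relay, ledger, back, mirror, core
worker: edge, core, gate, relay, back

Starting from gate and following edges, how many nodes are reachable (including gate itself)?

BFS from gate visits: gate, store, worker, ledger, auth, bridge, proxy, back, leaf, cache, relay, mirror, core, edge, front, hub, root, router, mesh
Reachable nodes: 19 of 22 total.

19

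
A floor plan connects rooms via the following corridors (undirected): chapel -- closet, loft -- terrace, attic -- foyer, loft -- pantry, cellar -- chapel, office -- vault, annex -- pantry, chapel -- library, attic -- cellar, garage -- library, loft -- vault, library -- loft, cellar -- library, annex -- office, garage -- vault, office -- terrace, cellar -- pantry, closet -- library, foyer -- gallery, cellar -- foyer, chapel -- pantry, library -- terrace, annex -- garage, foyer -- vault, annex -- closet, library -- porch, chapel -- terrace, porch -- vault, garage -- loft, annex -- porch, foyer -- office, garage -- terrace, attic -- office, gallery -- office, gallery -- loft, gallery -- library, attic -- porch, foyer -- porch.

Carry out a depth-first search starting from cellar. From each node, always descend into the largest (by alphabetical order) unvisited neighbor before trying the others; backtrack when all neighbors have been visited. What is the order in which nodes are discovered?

cellar → pantry → loft → vault → porch → library → terrace → office → gallery → foyer → attic → annex → garage → closet → chapel

Visit cellar
cellar → pantry
pantry → loft
loft → vault
vault → porch
porch → library
library → terrace
terrace → office
office → gallery
gallery → foyer
foyer → attic
office → annex
annex → garage
annex → closet
closet → chapel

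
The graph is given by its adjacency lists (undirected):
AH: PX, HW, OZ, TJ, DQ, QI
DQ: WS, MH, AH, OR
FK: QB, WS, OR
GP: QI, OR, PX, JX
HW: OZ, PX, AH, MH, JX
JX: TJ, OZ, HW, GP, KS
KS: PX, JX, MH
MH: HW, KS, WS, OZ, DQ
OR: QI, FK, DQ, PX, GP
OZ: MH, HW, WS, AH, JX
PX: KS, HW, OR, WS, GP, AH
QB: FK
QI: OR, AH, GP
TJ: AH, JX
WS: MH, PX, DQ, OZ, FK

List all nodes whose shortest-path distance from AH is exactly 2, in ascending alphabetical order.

GP, JX, KS, MH, OR, WS

Level 0: AH
Level 1: DQ, HW, OZ, PX, QI, TJ
Level 2: GP, JX, KS, MH, OR, WS
Level 3: FK
Level 4: QB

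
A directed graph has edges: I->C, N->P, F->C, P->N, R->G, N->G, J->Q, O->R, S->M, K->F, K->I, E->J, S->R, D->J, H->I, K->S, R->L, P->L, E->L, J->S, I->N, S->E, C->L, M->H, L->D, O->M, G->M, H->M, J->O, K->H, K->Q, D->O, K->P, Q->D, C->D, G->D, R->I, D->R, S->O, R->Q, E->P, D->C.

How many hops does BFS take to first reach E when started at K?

Level 0: K
Level 1: F, H, I, P, Q, S
Level 2: C, D, E, L, M, N, O, R
Level 3: G, J
E first appears at level 2.

2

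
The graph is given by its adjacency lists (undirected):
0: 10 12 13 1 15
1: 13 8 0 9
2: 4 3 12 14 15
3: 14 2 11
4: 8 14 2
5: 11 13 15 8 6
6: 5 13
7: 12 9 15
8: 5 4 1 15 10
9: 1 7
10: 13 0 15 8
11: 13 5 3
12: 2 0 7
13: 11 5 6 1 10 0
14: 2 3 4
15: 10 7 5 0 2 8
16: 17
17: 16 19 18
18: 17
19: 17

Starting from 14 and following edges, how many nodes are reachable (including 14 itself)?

16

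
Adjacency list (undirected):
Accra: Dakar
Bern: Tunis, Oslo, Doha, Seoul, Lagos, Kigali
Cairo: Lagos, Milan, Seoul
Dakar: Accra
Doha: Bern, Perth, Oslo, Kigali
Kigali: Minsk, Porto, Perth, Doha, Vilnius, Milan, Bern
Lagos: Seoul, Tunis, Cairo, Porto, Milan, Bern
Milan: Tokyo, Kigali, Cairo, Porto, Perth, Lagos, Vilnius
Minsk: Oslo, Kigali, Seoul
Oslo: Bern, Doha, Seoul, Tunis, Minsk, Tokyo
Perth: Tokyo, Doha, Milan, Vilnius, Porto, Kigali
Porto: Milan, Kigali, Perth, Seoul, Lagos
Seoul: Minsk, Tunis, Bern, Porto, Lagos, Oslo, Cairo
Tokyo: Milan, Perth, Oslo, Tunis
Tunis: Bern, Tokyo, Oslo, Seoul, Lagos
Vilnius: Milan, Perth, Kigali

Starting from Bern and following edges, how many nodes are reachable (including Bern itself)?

14

BFS from Bern visits: Bern, Tunis, Oslo, Doha, Seoul, Lagos, Kigali, Tokyo, Minsk, Perth, Porto, Cairo, Milan, Vilnius
Reachable nodes: 14 of 16 total.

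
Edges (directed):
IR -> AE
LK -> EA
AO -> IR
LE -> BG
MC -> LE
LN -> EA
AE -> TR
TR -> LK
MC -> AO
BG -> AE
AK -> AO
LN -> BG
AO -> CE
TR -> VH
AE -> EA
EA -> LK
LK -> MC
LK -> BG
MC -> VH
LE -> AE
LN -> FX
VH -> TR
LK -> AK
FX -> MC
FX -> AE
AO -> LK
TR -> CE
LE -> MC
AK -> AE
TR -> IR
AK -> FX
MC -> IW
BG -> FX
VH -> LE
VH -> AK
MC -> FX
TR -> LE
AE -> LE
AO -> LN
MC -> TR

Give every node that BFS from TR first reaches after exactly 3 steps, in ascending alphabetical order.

AO, FX, IW

Level 0: TR
Level 1: CE, IR, LE, LK, VH
Level 2: AE, AK, BG, EA, MC
Level 3: AO, FX, IW
Level 4: LN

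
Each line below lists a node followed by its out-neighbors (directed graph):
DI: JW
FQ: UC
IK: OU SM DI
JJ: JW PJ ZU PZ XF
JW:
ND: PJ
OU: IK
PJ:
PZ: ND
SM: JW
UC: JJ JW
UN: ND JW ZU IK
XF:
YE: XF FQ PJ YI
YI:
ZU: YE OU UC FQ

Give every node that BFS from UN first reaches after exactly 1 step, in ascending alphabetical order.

IK, JW, ND, ZU

Level 0: UN
Level 1: IK, JW, ND, ZU
Level 2: DI, FQ, OU, PJ, SM, UC, YE
Level 3: JJ, XF, YI
Level 4: PZ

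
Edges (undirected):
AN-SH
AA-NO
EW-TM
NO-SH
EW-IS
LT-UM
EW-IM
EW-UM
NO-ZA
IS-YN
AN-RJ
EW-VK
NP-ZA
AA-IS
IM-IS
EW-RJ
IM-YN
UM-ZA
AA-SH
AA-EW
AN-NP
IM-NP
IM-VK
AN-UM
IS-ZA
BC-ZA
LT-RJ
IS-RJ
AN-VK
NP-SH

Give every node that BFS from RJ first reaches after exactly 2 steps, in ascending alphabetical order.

Level 0: RJ
Level 1: AN, EW, IS, LT
Level 2: AA, IM, NP, SH, TM, UM, VK, YN, ZA
Level 3: BC, NO

AA, IM, NP, SH, TM, UM, VK, YN, ZA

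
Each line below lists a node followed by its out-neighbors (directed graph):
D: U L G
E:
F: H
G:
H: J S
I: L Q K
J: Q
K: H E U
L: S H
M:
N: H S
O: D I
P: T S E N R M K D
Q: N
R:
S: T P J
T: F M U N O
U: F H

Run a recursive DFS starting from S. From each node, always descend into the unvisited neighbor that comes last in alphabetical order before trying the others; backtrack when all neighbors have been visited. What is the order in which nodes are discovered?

Visit S
S → T
T → U
U → H
H → J
J → Q
Q → N
U → F
T → O
O → I
I → L
I → K
K → E
O → D
D → G
T → M
S → P
P → R

S, T, U, H, J, Q, N, F, O, I, L, K, E, D, G, M, P, R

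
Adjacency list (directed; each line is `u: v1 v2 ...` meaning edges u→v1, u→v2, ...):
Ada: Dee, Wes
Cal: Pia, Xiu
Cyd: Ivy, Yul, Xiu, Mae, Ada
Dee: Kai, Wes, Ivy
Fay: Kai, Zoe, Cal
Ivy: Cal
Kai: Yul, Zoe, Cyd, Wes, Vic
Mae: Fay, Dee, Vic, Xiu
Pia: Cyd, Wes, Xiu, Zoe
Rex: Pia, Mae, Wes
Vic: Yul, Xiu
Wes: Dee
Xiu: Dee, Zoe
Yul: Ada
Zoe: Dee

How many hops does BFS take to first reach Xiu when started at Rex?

Level 0: Rex
Level 1: Mae, Pia, Wes
Level 2: Cyd, Dee, Fay, Vic, Xiu, Zoe
Level 3: Ada, Cal, Ivy, Kai, Yul
Xiu first appears at level 2.

2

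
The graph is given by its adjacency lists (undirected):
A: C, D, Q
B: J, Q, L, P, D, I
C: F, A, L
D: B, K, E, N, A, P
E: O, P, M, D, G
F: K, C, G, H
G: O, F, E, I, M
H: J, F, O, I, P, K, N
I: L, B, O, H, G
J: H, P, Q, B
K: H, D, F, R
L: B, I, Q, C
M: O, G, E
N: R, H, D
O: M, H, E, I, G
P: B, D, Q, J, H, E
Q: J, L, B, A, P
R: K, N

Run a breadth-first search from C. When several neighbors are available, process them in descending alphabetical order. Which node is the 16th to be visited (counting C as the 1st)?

Visit C; enqueue L, F, A → queue [L, F, A]
Visit L; enqueue Q, I, B → queue [F, A, Q, I, B]
Visit F; enqueue K, H, G → queue [A, Q, I, B, K, H, G]
Visit A; enqueue D → queue [Q, I, B, K, H, G, D]
Visit Q; enqueue P, J → queue [I, B, K, H, G, D, P, J]
Visit I; enqueue O → queue [B, K, H, G, D, P, J, O]
Visit B → queue [K, H, G, D, P, J, O]
Visit K; enqueue R → queue [H, G, D, P, J, O, R]
Visit H; enqueue N → queue [G, D, P, J, O, R, N]
Visit G; enqueue M, E → queue [D, P, J, O, R, N, M, E]
Visit D → queue [P, J, O, R, N, M, E]
Visit P → queue [J, O, R, N, M, E]
Visit J → queue [O, R, N, M, E]
Visit O → queue [R, N, M, E]
Visit R → queue [N, M, E]
Visit N → queue [M, E]
Visit M → queue [E]
Visit E → queue []

Visit order: C, L, F, A, Q, I, B, K, H, G, D, P, J, O, R, N, M, E

N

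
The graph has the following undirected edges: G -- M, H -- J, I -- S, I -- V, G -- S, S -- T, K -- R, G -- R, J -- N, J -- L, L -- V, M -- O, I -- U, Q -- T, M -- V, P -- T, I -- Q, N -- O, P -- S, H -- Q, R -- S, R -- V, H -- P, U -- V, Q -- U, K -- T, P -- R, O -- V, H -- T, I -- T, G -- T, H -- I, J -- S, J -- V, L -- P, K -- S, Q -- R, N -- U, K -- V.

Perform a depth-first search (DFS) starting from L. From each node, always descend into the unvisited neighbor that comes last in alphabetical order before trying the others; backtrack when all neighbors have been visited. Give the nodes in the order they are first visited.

Visit L
L → V
V → U
U → Q
Q → T
T → S
S → R
R → P
P → H
H → J
J → N
N → O
O → M
M → G
H → I
R → K

L, V, U, Q, T, S, R, P, H, J, N, O, M, G, I, K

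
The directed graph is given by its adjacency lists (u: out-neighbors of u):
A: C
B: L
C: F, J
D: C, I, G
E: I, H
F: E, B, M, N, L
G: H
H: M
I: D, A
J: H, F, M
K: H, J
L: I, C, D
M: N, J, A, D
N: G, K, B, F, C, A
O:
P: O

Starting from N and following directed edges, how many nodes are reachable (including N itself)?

14

BFS from N visits: N, G, K, B, F, C, A, H, J, L, E, M, I, D
Reachable nodes: 14 of 16 total.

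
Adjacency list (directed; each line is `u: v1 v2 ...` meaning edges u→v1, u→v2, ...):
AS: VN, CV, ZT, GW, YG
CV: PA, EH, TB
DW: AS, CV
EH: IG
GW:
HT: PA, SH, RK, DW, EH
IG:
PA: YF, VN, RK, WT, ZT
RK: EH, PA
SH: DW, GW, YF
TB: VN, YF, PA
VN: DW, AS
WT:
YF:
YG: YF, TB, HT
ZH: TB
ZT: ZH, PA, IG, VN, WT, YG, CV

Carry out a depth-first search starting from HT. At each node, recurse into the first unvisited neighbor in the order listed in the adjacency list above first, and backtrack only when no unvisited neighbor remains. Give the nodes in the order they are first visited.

Visit HT
HT → PA
PA → YF
PA → VN
VN → DW
DW → AS
AS → CV
CV → EH
EH → IG
CV → TB
AS → ZT
ZT → ZH
ZT → WT
ZT → YG
AS → GW
PA → RK
HT → SH

HT, PA, YF, VN, DW, AS, CV, EH, IG, TB, ZT, ZH, WT, YG, GW, RK, SH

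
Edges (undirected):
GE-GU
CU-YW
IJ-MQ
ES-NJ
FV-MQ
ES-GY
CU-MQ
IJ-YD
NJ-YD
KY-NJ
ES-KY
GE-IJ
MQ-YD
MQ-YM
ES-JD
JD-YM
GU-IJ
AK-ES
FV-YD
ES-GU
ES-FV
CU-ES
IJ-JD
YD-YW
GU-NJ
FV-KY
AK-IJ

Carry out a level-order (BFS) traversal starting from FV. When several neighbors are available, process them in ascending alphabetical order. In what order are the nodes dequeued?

Visit FV; enqueue ES, KY, MQ, YD → queue [ES, KY, MQ, YD]
Visit ES; enqueue AK, CU, GU, GY, JD, NJ → queue [KY, MQ, YD, AK, CU, GU, GY, JD, NJ]
Visit KY → queue [MQ, YD, AK, CU, GU, GY, JD, NJ]
Visit MQ; enqueue IJ, YM → queue [YD, AK, CU, GU, GY, JD, NJ, IJ, YM]
Visit YD; enqueue YW → queue [AK, CU, GU, GY, JD, NJ, IJ, YM, YW]
Visit AK → queue [CU, GU, GY, JD, NJ, IJ, YM, YW]
Visit CU → queue [GU, GY, JD, NJ, IJ, YM, YW]
Visit GU; enqueue GE → queue [GY, JD, NJ, IJ, YM, YW, GE]
Visit GY → queue [JD, NJ, IJ, YM, YW, GE]
Visit JD → queue [NJ, IJ, YM, YW, GE]
Visit NJ → queue [IJ, YM, YW, GE]
Visit IJ → queue [YM, YW, GE]
Visit YM → queue [YW, GE]
Visit YW → queue [GE]
Visit GE → queue []

FV -> ES -> KY -> MQ -> YD -> AK -> CU -> GU -> GY -> JD -> NJ -> IJ -> YM -> YW -> GE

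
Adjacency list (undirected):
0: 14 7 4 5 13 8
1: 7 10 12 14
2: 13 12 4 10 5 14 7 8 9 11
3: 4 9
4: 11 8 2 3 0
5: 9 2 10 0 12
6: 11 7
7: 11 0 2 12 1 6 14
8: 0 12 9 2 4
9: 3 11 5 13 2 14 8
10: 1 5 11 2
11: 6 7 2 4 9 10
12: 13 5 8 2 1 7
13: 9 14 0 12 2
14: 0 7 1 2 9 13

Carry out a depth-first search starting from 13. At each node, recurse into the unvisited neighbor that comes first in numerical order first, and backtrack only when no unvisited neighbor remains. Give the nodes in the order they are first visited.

13 -> 0 -> 4 -> 2 -> 5 -> 9 -> 3 -> 8 -> 12 -> 1 -> 7 -> 6 -> 11 -> 10 -> 14

Visit 13
13 → 0
0 → 4
4 → 2
2 → 5
5 → 9
9 → 3
9 → 8
8 → 12
12 → 1
1 → 7
7 → 6
6 → 11
11 → 10
7 → 14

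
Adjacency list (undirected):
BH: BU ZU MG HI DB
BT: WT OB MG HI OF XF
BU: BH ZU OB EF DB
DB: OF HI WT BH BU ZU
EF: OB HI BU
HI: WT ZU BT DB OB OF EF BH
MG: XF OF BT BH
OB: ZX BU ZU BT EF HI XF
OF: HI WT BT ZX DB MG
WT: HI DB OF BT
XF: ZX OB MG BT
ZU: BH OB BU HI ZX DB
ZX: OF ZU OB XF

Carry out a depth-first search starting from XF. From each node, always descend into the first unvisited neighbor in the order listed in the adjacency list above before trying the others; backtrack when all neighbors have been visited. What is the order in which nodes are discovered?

XF ZX OF HI WT DB BH BU ZU OB BT MG EF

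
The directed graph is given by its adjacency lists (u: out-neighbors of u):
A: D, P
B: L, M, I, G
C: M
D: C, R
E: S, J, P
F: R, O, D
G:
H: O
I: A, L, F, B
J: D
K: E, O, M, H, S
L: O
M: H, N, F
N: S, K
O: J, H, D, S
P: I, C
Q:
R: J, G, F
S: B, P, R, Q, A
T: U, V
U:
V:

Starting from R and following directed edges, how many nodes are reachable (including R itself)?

BFS from R visits: R, F, G, J, D, O, C, H, S, M, A, B, P, Q, N, I, L, K, E
Reachable nodes: 19 of 22 total.

19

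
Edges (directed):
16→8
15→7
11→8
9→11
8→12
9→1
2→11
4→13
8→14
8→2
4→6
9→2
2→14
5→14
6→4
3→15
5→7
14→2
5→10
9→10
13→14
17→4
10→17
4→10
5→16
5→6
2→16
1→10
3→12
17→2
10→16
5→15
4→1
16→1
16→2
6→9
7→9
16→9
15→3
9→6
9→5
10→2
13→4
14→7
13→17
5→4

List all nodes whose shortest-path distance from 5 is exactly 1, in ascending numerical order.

Level 0: 5
Level 1: 4, 6, 7, 10, 14, 15, 16
Level 2: 1, 2, 3, 8, 9, 13, 17
Level 3: 11, 12

4, 6, 7, 10, 14, 15, 16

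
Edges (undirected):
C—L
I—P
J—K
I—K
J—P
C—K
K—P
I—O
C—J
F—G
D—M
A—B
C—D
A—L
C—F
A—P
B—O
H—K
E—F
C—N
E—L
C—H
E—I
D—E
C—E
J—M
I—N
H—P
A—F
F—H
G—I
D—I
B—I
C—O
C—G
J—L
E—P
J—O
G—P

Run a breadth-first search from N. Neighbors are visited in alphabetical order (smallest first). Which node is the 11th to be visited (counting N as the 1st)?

Visit N; enqueue C, I → queue [C, I]
Visit C; enqueue D, E, F, G, H, J, K, L, O → queue [I, D, E, F, G, H, J, K, L, O]
Visit I; enqueue B, P → queue [D, E, F, G, H, J, K, L, O, B, P]
Visit D; enqueue M → queue [E, F, G, H, J, K, L, O, B, P, M]
Visit E → queue [F, G, H, J, K, L, O, B, P, M]
Visit F; enqueue A → queue [G, H, J, K, L, O, B, P, M, A]
Visit G → queue [H, J, K, L, O, B, P, M, A]
Visit H → queue [J, K, L, O, B, P, M, A]
Visit J → queue [K, L, O, B, P, M, A]
Visit K → queue [L, O, B, P, M, A]
Visit L → queue [O, B, P, M, A]
Visit O → queue [B, P, M, A]
Visit B → queue [P, M, A]
Visit P → queue [M, A]
Visit M → queue [A]
Visit A → queue []

Visit order: N, C, I, D, E, F, G, H, J, K, L, O, B, P, M, A

L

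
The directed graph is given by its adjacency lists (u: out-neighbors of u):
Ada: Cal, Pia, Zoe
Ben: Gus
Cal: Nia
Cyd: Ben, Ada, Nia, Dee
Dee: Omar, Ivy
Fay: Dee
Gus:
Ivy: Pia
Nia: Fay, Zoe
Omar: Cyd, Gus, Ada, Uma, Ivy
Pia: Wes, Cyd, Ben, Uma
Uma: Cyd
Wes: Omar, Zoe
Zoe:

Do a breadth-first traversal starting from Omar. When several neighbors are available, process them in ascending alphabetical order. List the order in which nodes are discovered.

Visit Omar; enqueue Ada, Cyd, Gus, Ivy, Uma → queue [Ada, Cyd, Gus, Ivy, Uma]
Visit Ada; enqueue Cal, Pia, Zoe → queue [Cyd, Gus, Ivy, Uma, Cal, Pia, Zoe]
Visit Cyd; enqueue Ben, Dee, Nia → queue [Gus, Ivy, Uma, Cal, Pia, Zoe, Ben, Dee, Nia]
Visit Gus → queue [Ivy, Uma, Cal, Pia, Zoe, Ben, Dee, Nia]
Visit Ivy → queue [Uma, Cal, Pia, Zoe, Ben, Dee, Nia]
Visit Uma → queue [Cal, Pia, Zoe, Ben, Dee, Nia]
Visit Cal → queue [Pia, Zoe, Ben, Dee, Nia]
Visit Pia; enqueue Wes → queue [Zoe, Ben, Dee, Nia, Wes]
Visit Zoe → queue [Ben, Dee, Nia, Wes]
Visit Ben → queue [Dee, Nia, Wes]
Visit Dee → queue [Nia, Wes]
Visit Nia; enqueue Fay → queue [Wes, Fay]
Visit Wes → queue [Fay]
Visit Fay → queue []

Omar, Ada, Cyd, Gus, Ivy, Uma, Cal, Pia, Zoe, Ben, Dee, Nia, Wes, Fay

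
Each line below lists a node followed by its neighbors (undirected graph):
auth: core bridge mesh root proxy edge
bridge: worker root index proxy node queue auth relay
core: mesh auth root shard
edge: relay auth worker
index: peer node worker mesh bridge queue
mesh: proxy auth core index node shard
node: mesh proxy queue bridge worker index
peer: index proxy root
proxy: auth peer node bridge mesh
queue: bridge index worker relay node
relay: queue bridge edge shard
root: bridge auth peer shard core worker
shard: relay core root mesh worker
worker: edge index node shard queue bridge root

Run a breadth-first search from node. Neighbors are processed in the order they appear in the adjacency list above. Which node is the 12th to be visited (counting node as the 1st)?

Visit node; enqueue mesh, proxy, queue, bridge, worker, index → queue [mesh, proxy, queue, bridge, worker, index]
Visit mesh; enqueue auth, core, shard → queue [proxy, queue, bridge, worker, index, auth, core, shard]
Visit proxy; enqueue peer → queue [queue, bridge, worker, index, auth, core, shard, peer]
Visit queue; enqueue relay → queue [bridge, worker, index, auth, core, shard, peer, relay]
Visit bridge; enqueue root → queue [worker, index, auth, core, shard, peer, relay, root]
Visit worker; enqueue edge → queue [index, auth, core, shard, peer, relay, root, edge]
Visit index → queue [auth, core, shard, peer, relay, root, edge]
Visit auth → queue [core, shard, peer, relay, root, edge]
Visit core → queue [shard, peer, relay, root, edge]
Visit shard → queue [peer, relay, root, edge]
Visit peer → queue [relay, root, edge]
Visit relay → queue [root, edge]
Visit root → queue [edge]
Visit edge → queue []

Visit order: node, mesh, proxy, queue, bridge, worker, index, auth, core, shard, peer, relay, root, edge

relay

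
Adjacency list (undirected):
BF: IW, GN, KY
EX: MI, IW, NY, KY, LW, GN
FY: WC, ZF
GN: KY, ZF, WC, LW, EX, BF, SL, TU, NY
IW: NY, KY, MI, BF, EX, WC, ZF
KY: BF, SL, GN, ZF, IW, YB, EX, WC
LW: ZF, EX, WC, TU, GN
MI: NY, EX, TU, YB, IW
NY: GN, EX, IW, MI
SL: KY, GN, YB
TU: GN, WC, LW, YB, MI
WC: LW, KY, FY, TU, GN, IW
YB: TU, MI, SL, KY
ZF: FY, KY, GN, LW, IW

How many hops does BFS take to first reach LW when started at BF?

Level 0: BF
Level 1: GN, IW, KY
Level 2: EX, LW, MI, NY, SL, TU, WC, YB, ZF
Level 3: FY
LW first appears at level 2.

2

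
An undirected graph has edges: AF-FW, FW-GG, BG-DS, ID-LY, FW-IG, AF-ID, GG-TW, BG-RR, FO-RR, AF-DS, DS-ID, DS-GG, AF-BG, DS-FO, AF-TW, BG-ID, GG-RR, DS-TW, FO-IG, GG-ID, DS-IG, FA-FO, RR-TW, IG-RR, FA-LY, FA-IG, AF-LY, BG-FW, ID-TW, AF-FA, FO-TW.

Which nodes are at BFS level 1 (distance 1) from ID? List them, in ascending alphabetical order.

Level 0: ID
Level 1: AF, BG, DS, GG, LY, TW
Level 2: FA, FO, FW, IG, RR

AF, BG, DS, GG, LY, TW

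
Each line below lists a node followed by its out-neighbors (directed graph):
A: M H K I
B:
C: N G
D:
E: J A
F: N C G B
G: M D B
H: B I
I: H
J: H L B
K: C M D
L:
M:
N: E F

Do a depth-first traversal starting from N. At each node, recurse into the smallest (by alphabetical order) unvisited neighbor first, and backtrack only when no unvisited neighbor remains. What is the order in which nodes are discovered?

N, E, A, H, B, I, K, C, G, D, M, J, L, F

Visit N
N → E
E → A
A → H
H → B
H → I
A → K
K → C
C → G
G → D
G → M
E → J
J → L
N → F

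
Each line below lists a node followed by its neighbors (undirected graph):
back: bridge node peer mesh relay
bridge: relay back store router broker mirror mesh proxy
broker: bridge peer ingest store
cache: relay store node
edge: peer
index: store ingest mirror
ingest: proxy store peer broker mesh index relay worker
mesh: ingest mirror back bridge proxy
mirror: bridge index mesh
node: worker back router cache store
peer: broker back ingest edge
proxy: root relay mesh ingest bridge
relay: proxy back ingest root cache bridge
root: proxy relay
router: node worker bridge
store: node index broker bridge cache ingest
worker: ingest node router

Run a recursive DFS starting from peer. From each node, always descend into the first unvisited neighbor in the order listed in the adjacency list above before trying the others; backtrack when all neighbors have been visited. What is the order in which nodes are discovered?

peer, broker, bridge, relay, proxy, root, mesh, ingest, store, node, worker, router, back, cache, index, mirror, edge

Visit peer
peer → broker
broker → bridge
bridge → relay
relay → proxy
proxy → root
proxy → mesh
mesh → ingest
ingest → store
store → node
node → worker
worker → router
node → back
node → cache
store → index
index → mirror
peer → edge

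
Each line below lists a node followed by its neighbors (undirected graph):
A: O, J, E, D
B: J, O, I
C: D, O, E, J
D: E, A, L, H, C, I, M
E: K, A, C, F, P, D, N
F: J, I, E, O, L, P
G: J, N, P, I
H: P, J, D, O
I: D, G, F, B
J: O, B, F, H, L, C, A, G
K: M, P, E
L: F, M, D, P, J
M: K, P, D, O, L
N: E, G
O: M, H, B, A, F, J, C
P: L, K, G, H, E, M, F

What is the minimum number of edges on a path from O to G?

2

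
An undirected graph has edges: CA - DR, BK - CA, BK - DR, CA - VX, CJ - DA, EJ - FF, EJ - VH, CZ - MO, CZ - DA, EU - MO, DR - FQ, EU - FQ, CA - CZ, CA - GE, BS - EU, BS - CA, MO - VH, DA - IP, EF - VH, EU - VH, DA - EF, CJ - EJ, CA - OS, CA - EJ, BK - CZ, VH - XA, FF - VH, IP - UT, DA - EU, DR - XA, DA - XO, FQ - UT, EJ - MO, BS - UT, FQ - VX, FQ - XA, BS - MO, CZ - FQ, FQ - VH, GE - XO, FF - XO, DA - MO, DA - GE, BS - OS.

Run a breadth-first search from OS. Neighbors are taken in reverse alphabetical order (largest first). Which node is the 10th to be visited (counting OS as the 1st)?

Visit OS; enqueue CA, BS → queue [CA, BS]
Visit CA; enqueue VX, GE, EJ, DR, CZ, BK → queue [BS, VX, GE, EJ, DR, CZ, BK]
Visit BS; enqueue UT, MO, EU → queue [VX, GE, EJ, DR, CZ, BK, UT, MO, EU]
Visit VX; enqueue FQ → queue [GE, EJ, DR, CZ, BK, UT, MO, EU, FQ]
Visit GE; enqueue XO, DA → queue [EJ, DR, CZ, BK, UT, MO, EU, FQ, XO, DA]
Visit EJ; enqueue VH, FF, CJ → queue [DR, CZ, BK, UT, MO, EU, FQ, XO, DA, VH, FF, CJ]
Visit DR; enqueue XA → queue [CZ, BK, UT, MO, EU, FQ, XO, DA, VH, FF, CJ, XA]
Visit CZ → queue [BK, UT, MO, EU, FQ, XO, DA, VH, FF, CJ, XA]
Visit BK → queue [UT, MO, EU, FQ, XO, DA, VH, FF, CJ, XA]
Visit UT; enqueue IP → queue [MO, EU, FQ, XO, DA, VH, FF, CJ, XA, IP]
Visit MO → queue [EU, FQ, XO, DA, VH, FF, CJ, XA, IP]
Visit EU → queue [FQ, XO, DA, VH, FF, CJ, XA, IP]
Visit FQ → queue [XO, DA, VH, FF, CJ, XA, IP]
Visit XO → queue [DA, VH, FF, CJ, XA, IP]
Visit DA; enqueue EF → queue [VH, FF, CJ, XA, IP, EF]
Visit VH → queue [FF, CJ, XA, IP, EF]
Visit FF → queue [CJ, XA, IP, EF]
Visit CJ → queue [XA, IP, EF]
Visit XA → queue [IP, EF]
Visit IP → queue [EF]
Visit EF → queue []

Visit order: OS, CA, BS, VX, GE, EJ, DR, CZ, BK, UT, MO, EU, FQ, XO, DA, VH, FF, CJ, XA, IP, EF

UT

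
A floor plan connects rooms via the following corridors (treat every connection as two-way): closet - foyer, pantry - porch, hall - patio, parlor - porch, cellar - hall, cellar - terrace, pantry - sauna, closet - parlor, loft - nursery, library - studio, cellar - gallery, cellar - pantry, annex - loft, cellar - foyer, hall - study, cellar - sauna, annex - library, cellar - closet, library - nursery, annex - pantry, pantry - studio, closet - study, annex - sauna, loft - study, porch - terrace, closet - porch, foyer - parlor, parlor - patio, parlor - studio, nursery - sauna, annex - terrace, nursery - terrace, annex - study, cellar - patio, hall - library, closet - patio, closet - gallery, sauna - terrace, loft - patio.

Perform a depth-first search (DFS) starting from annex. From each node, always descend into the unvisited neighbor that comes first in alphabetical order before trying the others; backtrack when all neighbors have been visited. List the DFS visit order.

Visit annex
annex → library
library → hall
hall → cellar
cellar → closet
closet → foyer
foyer → parlor
parlor → patio
patio → loft
loft → nursery
nursery → sauna
sauna → pantry
pantry → porch
porch → terrace
pantry → studio
loft → study
closet → gallery

annex, library, hall, cellar, closet, foyer, parlor, patio, loft, nursery, sauna, pantry, porch, terrace, studio, study, gallery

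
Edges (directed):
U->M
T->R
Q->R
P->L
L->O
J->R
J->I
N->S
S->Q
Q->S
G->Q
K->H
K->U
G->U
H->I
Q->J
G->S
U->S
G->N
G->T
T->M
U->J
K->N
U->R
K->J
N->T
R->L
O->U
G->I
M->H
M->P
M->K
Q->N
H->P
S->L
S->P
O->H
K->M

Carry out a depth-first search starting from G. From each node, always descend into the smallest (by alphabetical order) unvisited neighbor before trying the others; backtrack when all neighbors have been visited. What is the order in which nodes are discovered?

G -> I -> N -> S -> L -> O -> H -> P -> U -> J -> R -> M -> K -> Q -> T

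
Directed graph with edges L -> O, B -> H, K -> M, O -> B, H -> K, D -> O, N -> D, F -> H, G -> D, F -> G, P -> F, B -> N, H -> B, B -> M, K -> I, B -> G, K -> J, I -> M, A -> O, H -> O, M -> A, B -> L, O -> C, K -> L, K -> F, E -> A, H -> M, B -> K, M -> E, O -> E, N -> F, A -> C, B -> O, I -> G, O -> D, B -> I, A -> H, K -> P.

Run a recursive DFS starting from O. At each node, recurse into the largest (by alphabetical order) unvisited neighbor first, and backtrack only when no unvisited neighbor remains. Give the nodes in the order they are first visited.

Visit O
O → E
E → A
A → H
H → M
H → K
K → P
P → F
F → G
G → D
K → L
K → J
K → I
H → B
B → N
A → C

O E A H M K P F G D L J I B N C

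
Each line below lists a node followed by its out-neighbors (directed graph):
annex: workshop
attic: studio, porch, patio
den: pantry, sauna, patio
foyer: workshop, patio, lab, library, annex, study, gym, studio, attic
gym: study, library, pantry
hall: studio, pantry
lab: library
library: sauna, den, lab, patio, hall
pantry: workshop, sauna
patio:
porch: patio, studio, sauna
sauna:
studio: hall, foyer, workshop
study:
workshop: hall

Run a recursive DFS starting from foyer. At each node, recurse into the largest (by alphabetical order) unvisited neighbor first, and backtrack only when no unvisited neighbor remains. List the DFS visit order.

foyer → workshop → hall → studio → pantry → sauna → study → patio → library → lab → den → gym → attic → porch → annex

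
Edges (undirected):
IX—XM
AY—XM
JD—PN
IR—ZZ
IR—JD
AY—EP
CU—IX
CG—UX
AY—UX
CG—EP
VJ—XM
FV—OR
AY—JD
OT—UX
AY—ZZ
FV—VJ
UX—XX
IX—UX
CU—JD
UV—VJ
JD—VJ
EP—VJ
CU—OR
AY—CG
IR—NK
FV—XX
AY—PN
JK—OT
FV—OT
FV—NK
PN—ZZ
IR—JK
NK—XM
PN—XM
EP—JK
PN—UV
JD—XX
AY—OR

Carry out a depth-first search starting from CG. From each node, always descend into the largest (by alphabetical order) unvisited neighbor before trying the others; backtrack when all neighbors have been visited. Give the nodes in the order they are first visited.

Visit CG
CG → UX
UX → XX
XX → JD
JD → VJ
VJ → XM
XM → PN
PN → ZZ
ZZ → IR
IR → NK
NK → FV
FV → OT
OT → JK
JK → EP
EP → AY
AY → OR
OR → CU
CU → IX
PN → UV

CG, UX, XX, JD, VJ, XM, PN, ZZ, IR, NK, FV, OT, JK, EP, AY, OR, CU, IX, UV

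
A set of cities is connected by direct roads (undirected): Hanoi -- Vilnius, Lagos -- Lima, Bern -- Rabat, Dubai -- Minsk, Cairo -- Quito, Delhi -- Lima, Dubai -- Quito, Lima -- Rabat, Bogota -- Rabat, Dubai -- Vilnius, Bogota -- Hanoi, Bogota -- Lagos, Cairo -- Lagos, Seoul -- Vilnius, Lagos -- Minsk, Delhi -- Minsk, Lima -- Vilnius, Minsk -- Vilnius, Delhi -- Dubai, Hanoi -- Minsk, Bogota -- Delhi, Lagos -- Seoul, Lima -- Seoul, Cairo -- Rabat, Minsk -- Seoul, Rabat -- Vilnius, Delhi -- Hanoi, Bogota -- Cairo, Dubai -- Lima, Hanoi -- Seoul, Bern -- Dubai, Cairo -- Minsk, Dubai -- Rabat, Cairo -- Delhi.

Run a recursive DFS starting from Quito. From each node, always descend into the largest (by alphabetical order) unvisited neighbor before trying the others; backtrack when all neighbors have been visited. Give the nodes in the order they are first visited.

Quito → Dubai → Vilnius → Seoul → Minsk → Lagos → Lima → Rabat → Cairo → Delhi → Hanoi → Bogota → Bern

Visit Quito
Quito → Dubai
Dubai → Vilnius
Vilnius → Seoul
Seoul → Minsk
Minsk → Lagos
Lagos → Lima
Lima → Rabat
Rabat → Cairo
Cairo → Delhi
Delhi → Hanoi
Hanoi → Bogota
Rabat → Bern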